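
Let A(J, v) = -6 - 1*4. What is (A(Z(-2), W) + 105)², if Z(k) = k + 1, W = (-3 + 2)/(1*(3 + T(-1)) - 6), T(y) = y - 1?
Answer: 9025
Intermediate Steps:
T(y) = -1 + y
W = ⅕ (W = (-3 + 2)/(1*(3 + (-1 - 1)) - 6) = -1/(1*(3 - 2) - 6) = -1/(1*1 - 6) = -1/(1 - 6) = -1/(-5) = -1*(-⅕) = ⅕ ≈ 0.20000)
Z(k) = 1 + k
A(J, v) = -10 (A(J, v) = -6 - 4 = -10)
(A(Z(-2), W) + 105)² = (-10 + 105)² = 95² = 9025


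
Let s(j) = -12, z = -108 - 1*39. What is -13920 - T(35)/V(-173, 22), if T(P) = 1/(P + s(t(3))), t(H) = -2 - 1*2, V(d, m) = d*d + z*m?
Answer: -8546671201/613985 ≈ -13920.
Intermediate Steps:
z = -147 (z = -108 - 39 = -147)
V(d, m) = d**2 - 147*m (V(d, m) = d*d - 147*m = d**2 - 147*m)
t(H) = -4 (t(H) = -2 - 2 = -4)
T(P) = 1/(-12 + P) (T(P) = 1/(P - 12) = 1/(-12 + P))
-13920 - T(35)/V(-173, 22) = -13920 - 1/((-12 + 35)*((-173)**2 - 147*22)) = -13920 - 1/(23*(29929 - 3234)) = -13920 - 1/(23*26695) = -13920 - 1*1/613985 = -13920 - 1/613985 = -8546671201/613985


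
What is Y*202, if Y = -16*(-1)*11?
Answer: 35552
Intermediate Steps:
Y = 176 (Y = 16*11 = 176)
Y*202 = 176*202 = 35552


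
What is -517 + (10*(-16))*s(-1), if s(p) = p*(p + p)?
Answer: -837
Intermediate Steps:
s(p) = 2*p² (s(p) = p*(2*p) = 2*p²)
-517 + (10*(-16))*s(-1) = -517 + (10*(-16))*(2*(-1)²) = -517 - 320 = -837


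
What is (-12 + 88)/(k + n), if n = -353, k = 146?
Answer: -76/207 ≈ -0.36715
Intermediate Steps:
(-12 + 88)/(k + n) = (-12 + 88)/(146 - 353) = 76/(-207) = 76*(-1/207) = -76/207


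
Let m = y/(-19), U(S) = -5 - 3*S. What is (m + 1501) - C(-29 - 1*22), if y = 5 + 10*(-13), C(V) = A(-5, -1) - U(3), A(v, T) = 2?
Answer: 28340/19 ≈ 1491.6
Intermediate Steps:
C(V) = 16 (C(V) = 2 - (-5 - 3*3) = 2 - (-5 - 9) = 2 - 1*(-14) = 2 + 14 = 16)
y = -125 (y = 5 - 130 = -125)
m = 125/19 (m = -125/(-19) = -125*(-1/19) = 125/19 ≈ 6.5789)
(m + 1501) - C(-29 - 1*22) = (125/19 + 1501) - 1*16 = 28644/19 - 16 = 28340/19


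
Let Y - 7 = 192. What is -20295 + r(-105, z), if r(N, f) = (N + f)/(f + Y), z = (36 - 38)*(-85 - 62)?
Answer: -10005246/493 ≈ -20295.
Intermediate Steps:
Y = 199 (Y = 7 + 192 = 199)
z = 294 (z = -2*(-147) = 294)
r(N, f) = (N + f)/(199 + f) (r(N, f) = (N + f)/(f + 199) = (N + f)/(199 + f))
-20295 + r(-105, z) = -20295 + (-105 + 294)/(199 + 294) = -20295 + 189/493 = -10005246/493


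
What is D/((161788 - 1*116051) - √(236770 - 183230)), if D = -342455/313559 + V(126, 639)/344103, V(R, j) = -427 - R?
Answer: -234676926800048/9813052619773230171 - 10262016608*√13385/9813052619773230171 ≈ -2.4036e-5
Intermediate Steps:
D = -5131008304/4691156199 (D = -342455/313559 + (-427 - 1*126)/344103 = -342455*1/313559 + (-427 - 126)*(1/344103) = -342455/313559 - 553*1/344103 = -342455/313559 - 553/344103 = -5131008304/4691156199 ≈ -1.0938)
D/((161788 - 1*116051) - √(236770 - 183230)) = -5131008304/(4691156199*((161788 - 1*116051) - √(236770 - 183230))) = -5131008304/(4691156199*((161788 - 116051) - √53540)) = -5131008304/(4691156199*(45737 - 2*√13385))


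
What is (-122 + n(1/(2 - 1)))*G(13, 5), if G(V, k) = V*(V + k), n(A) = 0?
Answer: -28548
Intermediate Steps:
(-122 + n(1/(2 - 1)))*G(13, 5) = (-122 + 0)*(13*(13 + 5)) = -1586*18 = -122*234 = -28548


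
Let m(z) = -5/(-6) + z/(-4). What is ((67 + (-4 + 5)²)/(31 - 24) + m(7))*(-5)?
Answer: -3695/84 ≈ -43.988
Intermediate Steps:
m(z) = ⅚ - z/4 (m(z) = -5*(-⅙) + z*(-¼) = ⅚ - z/4)
((67 + (-4 + 5)²)/(31 - 24) + m(7))*(-5) = ((67 + (-4 + 5)²)/(31 - 24) + (⅚ - ¼*7))*(-5) = ((67 + 1²)/7 + (⅚ - 7/4))*(-5) = ((67 + 1)*(⅐) - 11/12)*(-5) = (68*(⅐) - 11/12)*(-5) = (68/7 - 11/12)*(-5) = (739/84)*(-5) = -3695/84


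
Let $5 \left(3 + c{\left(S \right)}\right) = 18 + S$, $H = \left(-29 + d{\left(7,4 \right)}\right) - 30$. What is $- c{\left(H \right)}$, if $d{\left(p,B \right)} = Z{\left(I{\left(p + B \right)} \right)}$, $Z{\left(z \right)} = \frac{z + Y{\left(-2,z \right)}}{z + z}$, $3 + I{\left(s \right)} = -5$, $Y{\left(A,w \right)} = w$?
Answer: $11$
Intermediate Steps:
$I{\left(s \right)} = -8$ ($I{\left(s \right)} = -3 - 5 = -8$)
$Z{\left(z \right)} = 1$ ($Z{\left(z \right)} = \frac{z + z}{z + z} = \frac{2 z}{2 z} = 2 z \frac{1}{2 z} = 1$)
$d{\left(p,B \right)} = 1$
$H = -58$ ($H = \left(-29 + 1\right) - 30 = -28 - 30 = -58$)
$c{\left(S \right)} = \frac{3}{5} + \frac{S}{5}$ ($c{\left(S \right)} = -3 + \frac{18 + S}{5} = -3 + \left(\frac{18}{5} + \frac{S}{5}\right) = \frac{3}{5} + \frac{S}{5}$)
$- c{\left(H \right)} = - (\frac{3}{5} + \frac{1}{5} \left(-58\right)) = - (\frac{3}{5} - \frac{58}{5}) = \left(-1\right) \left(-11\right) = 11$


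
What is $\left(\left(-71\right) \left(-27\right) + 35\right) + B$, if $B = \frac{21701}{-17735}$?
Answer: $\frac{34597019}{17735} \approx 1950.8$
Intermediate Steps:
$B = - \frac{21701}{17735}$ ($B = 21701 \left(- \frac{1}{17735}\right) = - \frac{21701}{17735} \approx -1.2236$)
$\left(\left(-71\right) \left(-27\right) + 35\right) + B = \left(\left(-71\right) \left(-27\right) + 35\right) - \frac{21701}{17735} = \left(1917 + 35\right) - \frac{21701}{17735} = 1952 - \frac{21701}{17735} = \frac{34597019}{17735}$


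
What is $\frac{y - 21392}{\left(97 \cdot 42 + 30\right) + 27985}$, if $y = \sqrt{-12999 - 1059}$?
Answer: $- \frac{21392}{32089} + \frac{3 i \sqrt{1562}}{32089} \approx -0.66665 + 0.0036949 i$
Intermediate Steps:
$y = 3 i \sqrt{1562}$ ($y = \sqrt{-14058} = 3 i \sqrt{1562} \approx 118.57 i$)
$\frac{y - 21392}{\left(97 \cdot 42 + 30\right) + 27985} = \frac{3 i \sqrt{1562} - 21392}{\left(97 \cdot 42 + 30\right) + 27985} = \frac{-21392 + 3 i \sqrt{1562}}{\left(4074 + 30\right) + 27985} = \frac{-21392 + 3 i \sqrt{1562}}{4104 + 27985} = \frac{-21392 + 3 i \sqrt{1562}}{32089} = \left(-21392 + 3 i \sqrt{1562}\right) \frac{1}{32089} = - \frac{21392}{32089} + \frac{3 i \sqrt{1562}}{32089}$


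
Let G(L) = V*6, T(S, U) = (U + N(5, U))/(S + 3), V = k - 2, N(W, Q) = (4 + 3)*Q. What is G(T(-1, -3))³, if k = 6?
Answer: 13824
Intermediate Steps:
N(W, Q) = 7*Q
V = 4 (V = 6 - 2 = 4)
T(S, U) = 8*U/(3 + S) (T(S, U) = (U + 7*U)/(S + 3) = (8*U)/(3 + S) = 8*U/(3 + S))
G(L) = 24 (G(L) = 4*6 = 24)
G(T(-1, -3))³ = 24³ = 13824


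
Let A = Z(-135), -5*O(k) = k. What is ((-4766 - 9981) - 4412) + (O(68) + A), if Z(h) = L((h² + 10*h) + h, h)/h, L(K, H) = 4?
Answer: -517661/27 ≈ -19173.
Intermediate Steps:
O(k) = -k/5
Z(h) = 4/h
A = -4/135 (A = 4/(-135) = 4*(-1/135) = -4/135 ≈ -0.029630)
((-4766 - 9981) - 4412) + (O(68) + A) = ((-4766 - 9981) - 4412) + (-⅕*68 - 4/135) = (-14747 - 4412) + (-68/5 - 4/135) = -19159 - 368/27 = -517661/27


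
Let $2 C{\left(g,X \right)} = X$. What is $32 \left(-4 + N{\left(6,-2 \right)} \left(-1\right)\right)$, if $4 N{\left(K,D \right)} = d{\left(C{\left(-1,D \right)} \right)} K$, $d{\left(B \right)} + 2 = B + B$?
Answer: $64$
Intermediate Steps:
$C{\left(g,X \right)} = \frac{X}{2}$
$d{\left(B \right)} = -2 + 2 B$ ($d{\left(B \right)} = -2 + \left(B + B\right) = -2 + 2 B$)
$N{\left(K,D \right)} = \frac{K \left(-2 + D\right)}{4}$ ($N{\left(K,D \right)} = \frac{\left(-2 + 2 \frac{D}{2}\right) K}{4} = \frac{\left(-2 + D\right) K}{4} = \frac{K \left(-2 + D\right)}{4}$)
$32 \left(-4 + N{\left(6,-2 \right)} \left(-1\right)\right) = 32 \left(-4 + \frac{1}{4} \cdot 6 \left(-2 - 2\right) \left(-1\right)\right) = 32 \left(-4 + \frac{1}{4} \cdot 6 \left(-4\right) \left(-1\right)\right) = 32 \left(-4 - -6\right) = 32 \left(-4 + 6\right) = 32 \cdot 2 = 64$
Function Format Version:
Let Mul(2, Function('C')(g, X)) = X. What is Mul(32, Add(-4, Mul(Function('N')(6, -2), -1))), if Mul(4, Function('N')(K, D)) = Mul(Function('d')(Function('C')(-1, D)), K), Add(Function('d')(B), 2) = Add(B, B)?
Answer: 64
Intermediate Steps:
Function('C')(g, X) = Mul(Rational(1, 2), X)
Function('d')(B) = Add(-2, Mul(2, B)) (Function('d')(B) = Add(-2, Add(B, B)) = Add(-2, Mul(2, B)))
Function('N')(K, D) = Mul(Rational(1, 4), K, Add(-2, D)) (Function('N')(K, D) = Mul(Rational(1, 4), Mul(Add(-2, Mul(2, Mul(Rational(1, 2), D))), K)) = Mul(Rational(1, 4), Mul(Add(-2, D), K)) = Mul(Rational(1, 4), Mul(K, Add(-2, D))) = Mul(Rational(1, 4), K, Add(-2, D)))
Mul(32, Add(-4, Mul(Function('N')(6, -2), -1))) = Mul(32, Add(-4, Mul(Mul(Rational(1, 4), 6, Add(-2, -2)), -1))) = Mul(32, Add(-4, Mul(Mul(Rational(1, 4), 6, -4), -1))) = Mul(32, Add(-4, Mul(-6, -1))) = Mul(32, Add(-4, 6)) = Mul(32, 2) = 64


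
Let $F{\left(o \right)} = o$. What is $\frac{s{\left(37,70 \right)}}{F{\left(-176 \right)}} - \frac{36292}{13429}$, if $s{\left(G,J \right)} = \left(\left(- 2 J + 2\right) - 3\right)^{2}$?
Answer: $- \frac{273369341}{2363504} \approx -115.66$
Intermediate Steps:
$s{\left(G,J \right)} = \left(-1 - 2 J\right)^{2}$ ($s{\left(G,J \right)} = \left(\left(2 - 2 J\right) - 3\right)^{2} = \left(-1 - 2 J\right)^{2}$)
$\frac{s{\left(37,70 \right)}}{F{\left(-176 \right)}} - \frac{36292}{13429} = \frac{\left(1 + 2 \cdot 70\right)^{2}}{-176} - \frac{36292}{13429} = \left(1 + 140\right)^{2} \left(- \frac{1}{176}\right) - \frac{36292}{13429} = 141^{2} \left(- \frac{1}{176}\right) - \frac{36292}{13429} = 19881 \left(- \frac{1}{176}\right) - \frac{36292}{13429} = - \frac{19881}{176} - \frac{36292}{13429} = - \frac{273369341}{2363504}$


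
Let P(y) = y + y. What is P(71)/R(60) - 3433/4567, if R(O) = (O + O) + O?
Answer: 15287/411030 ≈ 0.037192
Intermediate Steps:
P(y) = 2*y
R(O) = 3*O (R(O) = 2*O + O = 3*O)
P(71)/R(60) - 3433/4567 = (2*71)/((3*60)) - 3433/4567 = 142/180 - 3433*1/4567 = 142*(1/180) - 3433/4567 = 71/90 - 3433/4567 = 15287/411030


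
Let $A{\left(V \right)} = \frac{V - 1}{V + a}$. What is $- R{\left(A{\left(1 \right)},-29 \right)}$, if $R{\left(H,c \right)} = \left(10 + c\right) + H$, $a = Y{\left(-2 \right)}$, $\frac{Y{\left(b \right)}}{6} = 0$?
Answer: $19$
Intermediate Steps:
$Y{\left(b \right)} = 0$ ($Y{\left(b \right)} = 6 \cdot 0 = 0$)
$a = 0$
$A{\left(V \right)} = \frac{-1 + V}{V}$ ($A{\left(V \right)} = \frac{V - 1}{V + 0} = \frac{-1 + V}{V}$)
$R{\left(H,c \right)} = 10 + H + c$
$- R{\left(A{\left(1 \right)},-29 \right)} = - (10 + \frac{-1 + 1}{1} - 29) = - (10 + 1 \cdot 0 - 29) = - (10 + 0 - 29) = \left(-1\right) \left(-19\right) = 19$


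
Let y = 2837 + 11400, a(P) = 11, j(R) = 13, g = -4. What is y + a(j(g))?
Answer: 14248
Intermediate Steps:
y = 14237
y + a(j(g)) = 14237 + 11 = 14248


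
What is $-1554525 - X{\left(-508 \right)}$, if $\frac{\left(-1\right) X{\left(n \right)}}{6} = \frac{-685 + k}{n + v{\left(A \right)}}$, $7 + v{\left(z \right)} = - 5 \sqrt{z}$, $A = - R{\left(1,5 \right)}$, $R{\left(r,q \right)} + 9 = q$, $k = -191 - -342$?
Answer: $- \frac{272040807}{175} \approx -1.5545 \cdot 10^{6}$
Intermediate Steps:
$k = 151$ ($k = -191 + 342 = 151$)
$R{\left(r,q \right)} = -9 + q$
$A = 4$ ($A = - (-9 + 5) = \left(-1\right) \left(-4\right) = 4$)
$v{\left(z \right)} = -7 - 5 \sqrt{z}$
$X{\left(n \right)} = \frac{3204}{-17 + n}$ ($X{\left(n \right)} = - 6 \frac{-685 + 151}{n - \left(7 + 5 \sqrt{4}\right)} = - 6 \left(- \frac{534}{n - 17}\right) = - 6 \left(- \frac{534}{-17 + n}\right) = \frac{3204}{-17 + n}$)
$-1554525 - X{\left(-508 \right)} = -1554525 - \frac{3204}{-17 - 508} = -1554525 - \frac{3204}{-525} = -1554525 - 3204 \left(- \frac{1}{525}\right) = -1554525 - - \frac{1068}{175} = -1554525 + \frac{1068}{175} = - \frac{272040807}{175}$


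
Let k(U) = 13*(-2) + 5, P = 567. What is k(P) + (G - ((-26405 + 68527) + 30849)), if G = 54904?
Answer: -18088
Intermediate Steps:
k(U) = -21 (k(U) = -26 + 5 = -21)
k(P) + (G - ((-26405 + 68527) + 30849)) = -21 + (54904 - ((-26405 + 68527) + 30849)) = -21 + (54904 - (42122 + 30849)) = -21 + (54904 - 1*72971) = -21 + (54904 - 72971) = -21 - 18067 = -18088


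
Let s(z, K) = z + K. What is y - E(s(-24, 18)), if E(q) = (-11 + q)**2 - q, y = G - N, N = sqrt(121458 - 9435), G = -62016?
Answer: -62311 - 9*sqrt(1383) ≈ -62646.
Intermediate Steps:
N = 9*sqrt(1383) (N = sqrt(112023) = 9*sqrt(1383) ≈ 334.70)
s(z, K) = K + z
y = -62016 - 9*sqrt(1383) ≈ -62351.
y - E(s(-24, 18)) = (-62016 - 9*sqrt(1383)) - ((-11 + (18 - 24))**2 - (18 - 24)) = (-62016 - 9*sqrt(1383)) - ((-11 - 6)**2 - 1*(-6)) = (-62016 - 9*sqrt(1383)) - ((-17)**2 + 6) = (-62016 - 9*sqrt(1383)) - (289 + 6) = (-62016 - 9*sqrt(1383)) - 1*295 = (-62016 - 9*sqrt(1383)) - 295 = -62311 - 9*sqrt(1383)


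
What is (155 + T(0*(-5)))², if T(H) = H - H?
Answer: 24025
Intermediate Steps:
T(H) = 0
(155 + T(0*(-5)))² = (155 + 0)² = 155² = 24025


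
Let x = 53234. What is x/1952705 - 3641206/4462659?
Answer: -6872635973024/8714256542595 ≈ -0.78867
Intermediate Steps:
x/1952705 - 3641206/4462659 = 53234/1952705 - 3641206/4462659 = -6872635973024/8714256542595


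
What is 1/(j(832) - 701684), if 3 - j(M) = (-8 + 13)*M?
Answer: -1/705841 ≈ -1.4167e-6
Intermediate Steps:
j(M) = 3 - 5*M (j(M) = 3 - (-8 + 13)*M = 3 - 5*M)
1/(j(832) - 701684) = 1/((3 - 5*832) - 701684) = 1/((3 - 4160) - 701684) = 1/(-4157 - 701684) = 1/(-705841) = -1/705841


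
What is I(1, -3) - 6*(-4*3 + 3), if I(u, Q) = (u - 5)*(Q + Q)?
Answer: 78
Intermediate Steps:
I(u, Q) = 2*Q*(-5 + u) (I(u, Q) = (-5 + u)*(2*Q) = 2*Q*(-5 + u))
I(1, -3) - 6*(-4*3 + 3) = 2*(-3)*(-5 + 1) - 6*(-4*3 + 3) = 2*(-3)*(-4) - 6*(-12 + 3) = 24 - 6*(-9) = 24 + 54 = 78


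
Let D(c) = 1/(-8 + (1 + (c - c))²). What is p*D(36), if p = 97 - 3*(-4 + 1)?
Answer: -106/7 ≈ -15.143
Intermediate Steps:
D(c) = -⅐ (D(c) = 1/(-8 + (1 + 0)²) = 1/(-8 + 1²) = 1/(-8 + 1) = 1/(-7) = -⅐)
p = 106 (p = 97 - 3*(-3) = 97 + 9 = 106)
p*D(36) = 106*(-⅐) = -106/7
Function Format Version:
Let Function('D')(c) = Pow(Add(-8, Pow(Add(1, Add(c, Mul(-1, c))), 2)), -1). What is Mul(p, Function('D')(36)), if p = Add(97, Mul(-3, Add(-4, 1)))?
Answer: Rational(-106, 7) ≈ -15.143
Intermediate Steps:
Function('D')(c) = Rational(-1, 7) (Function('D')(c) = Pow(Add(-8, Pow(Add(1, 0), 2)), -1) = Pow(Add(-8, Pow(1, 2)), -1) = Pow(Add(-8, 1), -1) = Pow(-7, -1) = Rational(-1, 7))
p = 106 (p = Add(97, Mul(-3, -3)) = Add(97, 9) = 106)
Mul(p, Function('D')(36)) = Mul(106, Rational(-1, 7)) = Rational(-106, 7)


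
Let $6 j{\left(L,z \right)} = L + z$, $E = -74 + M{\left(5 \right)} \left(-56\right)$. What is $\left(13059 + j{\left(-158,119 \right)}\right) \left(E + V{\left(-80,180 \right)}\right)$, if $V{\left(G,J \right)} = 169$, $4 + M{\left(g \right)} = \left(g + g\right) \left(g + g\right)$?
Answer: $- \frac{137860505}{2} \approx -6.893 \cdot 10^{7}$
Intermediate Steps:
$M{\left(g \right)} = -4 + 4 g^{2}$ ($M{\left(g \right)} = -4 + \left(g + g\right) \left(g + g\right) = -4 + 2 g 2 g = -4 + 4 g^{2}$)
$E = -5450$ ($E = -74 + \left(-4 + 4 \cdot 5^{2}\right) \left(-56\right) = -74 + \left(-4 + 4 \cdot 25\right) \left(-56\right) = -74 + \left(-4 + 100\right) \left(-56\right) = -74 + 96 \left(-56\right) = -74 - 5376 = -5450$)
$j{\left(L,z \right)} = \frac{L}{6} + \frac{z}{6}$ ($j{\left(L,z \right)} = \frac{L + z}{6} = \frac{L}{6} + \frac{z}{6}$)
$\left(13059 + j{\left(-158,119 \right)}\right) \left(E + V{\left(-80,180 \right)}\right) = \left(13059 + \left(\frac{1}{6} \left(-158\right) + \frac{1}{6} \cdot 119\right)\right) \left(-5450 + 169\right) = \left(13059 + \left(- \frac{79}{3} + \frac{119}{6}\right)\right) \left(-5281\right) = \left(13059 - \frac{13}{2}\right) \left(-5281\right) = \frac{26105}{2} \left(-5281\right) = - \frac{137860505}{2}$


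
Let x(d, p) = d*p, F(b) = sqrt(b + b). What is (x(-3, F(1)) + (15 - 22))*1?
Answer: -7 - 3*sqrt(2) ≈ -11.243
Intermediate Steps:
F(b) = sqrt(2)*sqrt(b) (F(b) = sqrt(2*b) = sqrt(2)*sqrt(b))
(x(-3, F(1)) + (15 - 22))*1 = (-3*sqrt(2)*sqrt(1) + (15 - 22))*1 = (-3*sqrt(2) - 7)*1 = (-7 - 3*sqrt(2))*1 = -7 - 3*sqrt(2)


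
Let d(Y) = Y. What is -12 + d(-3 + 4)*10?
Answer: -2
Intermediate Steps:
-12 + d(-3 + 4)*10 = -12 + (-3 + 4)*10 = -12 + 1*10 = -12 + 10 = -2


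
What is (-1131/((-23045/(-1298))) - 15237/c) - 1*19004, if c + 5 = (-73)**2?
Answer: -212708887027/11153780 ≈ -19071.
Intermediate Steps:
c = 5324 (c = -5 + (-73)**2 = -5 + 5329 = 5324)
(-1131/((-23045/(-1298))) - 15237/c) - 1*19004 = (-1131/((-23045/(-1298))) - 15237/5324) - 1*19004 = (-1131/((-23045*(-1/1298))) - 15237*1/5324) - 19004 = (-1131/2095/118 - 15237/5324) - 19004 = (-1131*118/2095 - 15237/5324) - 19004 = (-133458/2095 - 15237/5324) - 19004 = -742451907/11153780 - 19004 = -212708887027/11153780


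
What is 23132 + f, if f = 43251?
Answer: 66383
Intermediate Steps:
23132 + f = 23132 + 43251 = 66383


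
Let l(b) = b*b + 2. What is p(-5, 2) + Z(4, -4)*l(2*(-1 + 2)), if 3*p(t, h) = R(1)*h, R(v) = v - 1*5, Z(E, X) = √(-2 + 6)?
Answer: 28/3 ≈ 9.3333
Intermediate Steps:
Z(E, X) = 2 (Z(E, X) = √4 = 2)
l(b) = 2 + b² (l(b) = b² + 2 = 2 + b²)
R(v) = -5 + v (R(v) = v - 5 = -5 + v)
p(t, h) = -4*h/3 (p(t, h) = ((-5 + 1)*h)/3 = (-4*h)/3 = -4*h/3)
p(-5, 2) + Z(4, -4)*l(2*(-1 + 2)) = -4/3*2 + 2*(2 + (2*(-1 + 2))²) = -8/3 + 2*(2 + (2*1)²) = -8/3 + 2*(2 + 2²) = -8/3 + 2*(2 + 4) = -8/3 + 2*6 = -8/3 + 12 = 28/3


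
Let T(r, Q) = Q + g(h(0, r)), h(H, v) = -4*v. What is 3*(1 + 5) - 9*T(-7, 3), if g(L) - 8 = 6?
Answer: -135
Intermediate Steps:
g(L) = 14 (g(L) = 8 + 6 = 14)
T(r, Q) = 14 + Q (T(r, Q) = Q + 14 = 14 + Q)
3*(1 + 5) - 9*T(-7, 3) = 3*(1 + 5) - 9*(14 + 3) = 3*6 - 9*17 = 18 - 153 = -135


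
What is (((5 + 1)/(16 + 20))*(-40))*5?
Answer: -100/3 ≈ -33.333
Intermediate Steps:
(((5 + 1)/(16 + 20))*(-40))*5 = ((6/36)*(-40))*5 = ((6*(1/36))*(-40))*5 = ((⅙)*(-40))*5 = -20/3*5 = -100/3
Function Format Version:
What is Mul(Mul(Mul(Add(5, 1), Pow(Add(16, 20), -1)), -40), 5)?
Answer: Rational(-100, 3) ≈ -33.333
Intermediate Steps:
Mul(Mul(Mul(Add(5, 1), Pow(Add(16, 20), -1)), -40), 5) = Mul(Mul(Mul(6, Pow(36, -1)), -40), 5) = Mul(Mul(Mul(6, Rational(1, 36)), -40), 5) = Mul(Mul(Rational(1, 6), -40), 5) = Mul(Rational(-20, 3), 5) = Rational(-100, 3)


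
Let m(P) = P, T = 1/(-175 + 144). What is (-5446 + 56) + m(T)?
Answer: -167091/31 ≈ -5390.0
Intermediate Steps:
T = -1/31 (T = 1/(-31) = -1/31 ≈ -0.032258)
(-5446 + 56) + m(T) = (-5446 + 56) - 1/31 = -5390 - 1/31 = -167091/31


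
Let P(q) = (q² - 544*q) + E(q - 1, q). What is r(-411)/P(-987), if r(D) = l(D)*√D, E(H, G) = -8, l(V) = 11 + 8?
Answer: I*√411/79531 ≈ 0.00025491*I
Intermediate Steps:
l(V) = 19
r(D) = 19*√D
P(q) = -8 + q² - 544*q (P(q) = (q² - 544*q) - 8 = -8 + q² - 544*q)
r(-411)/P(-987) = (19*√(-411))/(-8 + (-987)² - 544*(-987)) = (19*(I*√411))/(-8 + 974169 + 536928) = (19*I*√411)/1511089 = (19*I*√411)*(1/1511089) = I*√411/79531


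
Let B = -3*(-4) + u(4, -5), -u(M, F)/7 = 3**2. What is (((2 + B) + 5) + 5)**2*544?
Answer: 827424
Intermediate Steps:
u(M, F) = -63 (u(M, F) = -7*3**2 = -7*9 = -63)
B = -51 (B = -3*(-4) - 63 = 12 - 63 = -51)
(((2 + B) + 5) + 5)**2*544 = (((2 - 51) + 5) + 5)**2*544 = ((-49 + 5) + 5)**2*544 = (-44 + 5)**2*544 = (-39)**2*544 = 1521*544 = 827424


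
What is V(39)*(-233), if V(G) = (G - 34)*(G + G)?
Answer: -90870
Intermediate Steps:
V(G) = 2*G*(-34 + G) (V(G) = (-34 + G)*(2*G) = 2*G*(-34 + G))
V(39)*(-233) = (2*39*(-34 + 39))*(-233) = (2*39*5)*(-233) = 390*(-233) = -90870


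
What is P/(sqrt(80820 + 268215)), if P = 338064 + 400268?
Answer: 738332*sqrt(349035)/349035 ≈ 1249.7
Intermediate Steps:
P = 738332
P/(sqrt(80820 + 268215)) = 738332/(sqrt(80820 + 268215)) = 738332/(sqrt(349035)) = 738332*(sqrt(349035)/349035) = 738332*sqrt(349035)/349035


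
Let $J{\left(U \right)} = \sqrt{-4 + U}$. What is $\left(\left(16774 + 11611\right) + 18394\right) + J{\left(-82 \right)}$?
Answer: $46779 + i \sqrt{86} \approx 46779.0 + 9.2736 i$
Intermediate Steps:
$\left(\left(16774 + 11611\right) + 18394\right) + J{\left(-82 \right)} = \left(\left(16774 + 11611\right) + 18394\right) + \sqrt{-4 - 82} = \left(28385 + 18394\right) + \sqrt{-86} = 46779 + i \sqrt{86}$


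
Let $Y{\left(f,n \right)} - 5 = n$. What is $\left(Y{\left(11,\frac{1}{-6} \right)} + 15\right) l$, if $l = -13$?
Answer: $- \frac{1547}{6} \approx -257.83$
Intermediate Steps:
$Y{\left(f,n \right)} = 5 + n$
$\left(Y{\left(11,\frac{1}{-6} \right)} + 15\right) l = \left(\left(5 + \frac{1}{-6}\right) + 15\right) \left(-13\right) = \left(\left(5 - \frac{1}{6}\right) + 15\right) \left(-13\right) = \left(\frac{29}{6} + 15\right) \left(-13\right) = \frac{119}{6} \left(-13\right) = - \frac{1547}{6}$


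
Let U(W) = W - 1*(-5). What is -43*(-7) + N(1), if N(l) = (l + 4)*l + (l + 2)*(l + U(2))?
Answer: 330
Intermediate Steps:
U(W) = 5 + W (U(W) = W + 5 = 5 + W)
N(l) = l*(4 + l) + (2 + l)*(7 + l) (N(l) = (l + 4)*l + (l + 2)*(l + (5 + 2)) = (4 + l)*l + (2 + l)*(l + 7) = l*(4 + l) + (2 + l)*(7 + l))
-43*(-7) + N(1) = -43*(-7) + (14 + 2*1**2 + 13*1) = 301 + (14 + 2*1 + 13) = 301 + (14 + 2 + 13) = 301 + 29 = 330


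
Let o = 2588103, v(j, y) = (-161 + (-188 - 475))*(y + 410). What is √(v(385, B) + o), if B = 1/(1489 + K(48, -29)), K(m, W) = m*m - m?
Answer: √31559991745695/3745 ≈ 1500.1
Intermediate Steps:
K(m, W) = m² - m
B = 1/3745 (B = 1/(1489 + 48*(-1 + 48)) = 1/(1489 + 48*47) = 1/(1489 + 2256) = 1/3745 ≈ 0.00026702)
v(j, y) = -337840 - 824*y (v(j, y) = (-161 - 663)*(410 + y) = -824*(410 + y) = -337840 - 824*y)
√(v(385, B) + o) = √((-337840 - 824*1/3745) + 2588103) = √((-337840 - 824/3745) + 2588103) = √(-1265211624/3745 + 2588103) = √(8427234111/3745) = √31559991745695/3745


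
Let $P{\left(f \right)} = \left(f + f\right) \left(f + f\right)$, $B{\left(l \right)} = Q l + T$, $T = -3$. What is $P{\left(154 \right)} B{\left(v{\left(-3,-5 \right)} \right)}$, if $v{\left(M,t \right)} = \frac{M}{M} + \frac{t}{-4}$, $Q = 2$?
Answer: $142296$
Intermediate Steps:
$v{\left(M,t \right)} = 1 - \frac{t}{4}$ ($v{\left(M,t \right)} = 1 + t \left(- \frac{1}{4}\right) = 1 - \frac{t}{4}$)
$B{\left(l \right)} = -3 + 2 l$ ($B{\left(l \right)} = 2 l - 3 = -3 + 2 l$)
$P{\left(f \right)} = 4 f^{2}$ ($P{\left(f \right)} = 2 f 2 f = 4 f^{2}$)
$P{\left(154 \right)} B{\left(v{\left(-3,-5 \right)} \right)} = 4 \cdot 154^{2} \left(-3 + 2 \left(1 - - \frac{5}{4}\right)\right) = 4 \cdot 23716 \left(-3 + 2 \left(1 + \frac{5}{4}\right)\right) = 94864 \left(-3 + 2 \cdot \frac{9}{4}\right) = 94864 \left(-3 + \frac{9}{2}\right) = 94864 \cdot \frac{3}{2} = 142296$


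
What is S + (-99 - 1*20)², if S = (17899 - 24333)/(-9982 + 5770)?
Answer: 29826283/2106 ≈ 14163.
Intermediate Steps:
S = 3217/2106 (S = -6434/(-4212) = -6434*(-1/4212) = 3217/2106 ≈ 1.5275)
S + (-99 - 1*20)² = 3217/2106 + (-99 - 1*20)² = 3217/2106 + (-99 - 20)² = 3217/2106 + (-119)² = 3217/2106 + 14161 = 29826283/2106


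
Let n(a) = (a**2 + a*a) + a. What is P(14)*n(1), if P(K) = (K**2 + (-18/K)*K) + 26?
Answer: 612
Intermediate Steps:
P(K) = 8 + K**2 (P(K) = (K**2 - 18) + 26 = (-18 + K**2) + 26 = 8 + K**2)
n(a) = a + 2*a**2 (n(a) = (a**2 + a**2) + a = 2*a**2 + a = a + 2*a**2)
P(14)*n(1) = (8 + 14**2)*(1*(1 + 2*1)) = (8 + 196)*(1*(1 + 2)) = 204*(1*3) = 204*3 = 612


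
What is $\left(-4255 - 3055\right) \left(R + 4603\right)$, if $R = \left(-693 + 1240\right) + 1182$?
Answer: $-46286920$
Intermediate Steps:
$R = 1729$ ($R = 547 + 1182 = 1729$)
$\left(-4255 - 3055\right) \left(R + 4603\right) = \left(-4255 - 3055\right) \left(1729 + 4603\right) = \left(-7310\right) 6332 = -46286920$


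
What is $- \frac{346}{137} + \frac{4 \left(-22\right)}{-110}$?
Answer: $- \frac{1182}{685} \approx -1.7255$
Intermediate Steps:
$- \frac{346}{137} + \frac{4 \left(-22\right)}{-110} = \left(-346\right) \frac{1}{137} - - \frac{4}{5} = - \frac{346}{137} + \frac{4}{5} = - \frac{1182}{685}$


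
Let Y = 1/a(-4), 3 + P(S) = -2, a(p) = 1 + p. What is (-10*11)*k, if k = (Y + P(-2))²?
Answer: -28160/9 ≈ -3128.9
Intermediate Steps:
P(S) = -5 (P(S) = -3 - 2 = -5)
Y = -⅓ (Y = 1/(1 - 4) = 1/(-3) = -⅓ ≈ -0.33333)
k = 256/9 (k = (-⅓ - 5)² = (-16/3)² = 256/9 ≈ 28.444)
(-10*11)*k = -10*11*(256/9) = -110*256/9 = -28160/9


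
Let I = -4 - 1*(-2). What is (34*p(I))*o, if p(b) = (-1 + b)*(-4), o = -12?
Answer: -4896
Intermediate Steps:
I = -2 (I = -4 + 2 = -2)
p(b) = 4 - 4*b
(34*p(I))*o = (34*(4 - 4*(-2)))*(-12) = (34*(4 + 8))*(-12) = (34*12)*(-12) = 408*(-12) = -4896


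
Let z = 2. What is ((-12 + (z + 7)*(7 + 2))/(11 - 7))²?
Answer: 4761/16 ≈ 297.56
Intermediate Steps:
((-12 + (z + 7)*(7 + 2))/(11 - 7))² = ((-12 + (2 + 7)*(7 + 2))/(11 - 7))² = ((-12 + 9*9)/4)² = ((-12 + 81)*(¼))² = (69*(¼))² = (69/4)² = 4761/16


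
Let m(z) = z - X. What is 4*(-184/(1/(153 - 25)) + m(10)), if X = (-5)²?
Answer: -94268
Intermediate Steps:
X = 25
m(z) = -25 + z (m(z) = z - 1*25 = z - 25 = -25 + z)
4*(-184/(1/(153 - 25)) + m(10)) = 4*(-184/(1/(153 - 25)) + (-25 + 10)) = 4*(-184/(1/128) - 15) = 4*(-184/1/128 - 15) = 4*(-184*128 - 15) = 4*(-23552 - 15) = 4*(-23567) = -94268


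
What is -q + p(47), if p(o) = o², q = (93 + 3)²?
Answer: -7007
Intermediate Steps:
q = 9216 (q = 96² = 9216)
-q + p(47) = -1*9216 + 47² = -9216 + 2209 = -7007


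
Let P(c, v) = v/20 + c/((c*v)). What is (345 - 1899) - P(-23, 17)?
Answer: -528669/340 ≈ -1554.9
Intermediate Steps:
P(c, v) = 1/v + v/20 (P(c, v) = v*(1/20) + c*(1/(c*v)) = v/20 + 1/v = 1/v + v/20)
(345 - 1899) - P(-23, 17) = (345 - 1899) - (1/17 + (1/20)*17) = -1554 - (1/17 + 17/20) = -1554 - 1*309/340 = -1554 - 309/340 = -528669/340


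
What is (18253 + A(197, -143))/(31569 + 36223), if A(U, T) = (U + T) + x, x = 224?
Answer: 18531/67792 ≈ 0.27335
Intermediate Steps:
A(U, T) = 224 + T + U (A(U, T) = (U + T) + 224 = (T + U) + 224 = 224 + T + U)
(18253 + A(197, -143))/(31569 + 36223) = (18253 + (224 - 143 + 197))/(31569 + 36223) = (18253 + 278)/67792 = 18531*(1/67792) = 18531/67792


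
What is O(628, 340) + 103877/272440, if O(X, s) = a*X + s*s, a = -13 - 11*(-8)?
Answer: 44326091877/272440 ≈ 1.6270e+5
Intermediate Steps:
a = 75 (a = -13 + 88 = 75)
O(X, s) = s² + 75*X (O(X, s) = 75*X + s*s = 75*X + s² = s² + 75*X)
O(628, 340) + 103877/272440 = (340² + 75*628) + 103877/272440 = (115600 + 47100) + 103877*(1/272440) = 162700 + 103877/272440 = 44326091877/272440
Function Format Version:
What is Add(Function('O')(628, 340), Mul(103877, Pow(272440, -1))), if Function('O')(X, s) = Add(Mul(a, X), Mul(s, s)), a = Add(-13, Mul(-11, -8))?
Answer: Rational(44326091877, 272440) ≈ 1.6270e+5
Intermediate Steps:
a = 75 (a = Add(-13, 88) = 75)
Function('O')(X, s) = Add(Pow(s, 2), Mul(75, X)) (Function('O')(X, s) = Add(Mul(75, X), Mul(s, s)) = Add(Mul(75, X), Pow(s, 2)) = Add(Pow(s, 2), Mul(75, X)))
Add(Function('O')(628, 340), Mul(103877, Pow(272440, -1))) = Add(Add(Pow(340, 2), Mul(75, 628)), Mul(103877, Pow(272440, -1))) = Add(Add(115600, 47100), Mul(103877, Rational(1, 272440))) = Add(162700, Rational(103877, 272440)) = Rational(44326091877, 272440)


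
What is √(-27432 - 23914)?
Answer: I*√51346 ≈ 226.6*I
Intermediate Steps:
√(-27432 - 23914) = √(-51346) = I*√51346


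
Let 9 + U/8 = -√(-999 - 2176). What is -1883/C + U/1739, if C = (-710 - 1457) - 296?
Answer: 3097201/4283157 - 40*I*√127/1739 ≈ 0.72311 - 0.25922*I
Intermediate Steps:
C = -2463 (C = -2167 - 296 = -2463)
U = -72 - 40*I*√127 (U = -72 + 8*(-√(-999 - 2176)) = -72 + 8*(-√(-3175)) = -72 + 8*(-5*I*√127) = -72 - 40*I*√127 ≈ -72.0 - 450.78*I)
-1883/C + U/1739 = -1883/(-2463) + (-72 - 40*I*√127)/1739 = -1883*(-1/2463) + (-72 - 40*I*√127)*(1/1739) = 1883/2463 + (-72/1739 - 40*I*√127/1739) = 3097201/4283157 - 40*I*√127/1739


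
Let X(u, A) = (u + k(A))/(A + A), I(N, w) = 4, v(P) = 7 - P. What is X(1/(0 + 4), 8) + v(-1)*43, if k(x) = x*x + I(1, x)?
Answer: 22289/64 ≈ 348.27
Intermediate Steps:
k(x) = 4 + x**2 (k(x) = x*x + 4 = x**2 + 4 = 4 + x**2)
X(u, A) = (4 + u + A**2)/(2*A) (X(u, A) = (u + (4 + A**2))/(A + A) = (4 + u + A**2)/((2*A)) = (4 + u + A**2)*(1/(2*A)) = (4 + u + A**2)/(2*A))
X(1/(0 + 4), 8) + v(-1)*43 = (1/2)*(4 + 1/(0 + 4) + 8**2)/8 + (7 - 1*(-1))*43 = (1/2)*(1/8)*(4 + 1/4 + 64) + (7 + 1)*43 = (1/2)*(1/8)*(4 + 1/4 + 64) + 8*43 = (1/2)*(1/8)*(273/4) + 344 = 273/64 + 344 = 22289/64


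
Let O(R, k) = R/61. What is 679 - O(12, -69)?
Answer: 41407/61 ≈ 678.80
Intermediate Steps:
O(R, k) = R/61 (O(R, k) = R*(1/61) = R/61)
679 - O(12, -69) = 679 - 12/61 = 41407/61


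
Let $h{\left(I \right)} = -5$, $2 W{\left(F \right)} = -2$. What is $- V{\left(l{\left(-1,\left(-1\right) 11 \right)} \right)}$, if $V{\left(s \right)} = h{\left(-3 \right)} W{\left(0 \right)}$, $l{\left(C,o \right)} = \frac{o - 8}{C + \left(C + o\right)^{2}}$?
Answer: $-5$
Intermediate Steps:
$W{\left(F \right)} = -1$ ($W{\left(F \right)} = \frac{1}{2} \left(-2\right) = -1$)
$l{\left(C,o \right)} = \frac{-8 + o}{C + \left(C + o\right)^{2}}$
$V{\left(s \right)} = 5$ ($V{\left(s \right)} = \left(-5\right) \left(-1\right) = 5$)
$- V{\left(l{\left(-1,\left(-1\right) 11 \right)} \right)} = \left(-1\right) 5 = -5$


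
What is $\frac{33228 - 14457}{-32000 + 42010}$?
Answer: $\frac{18771}{10010} \approx 1.8752$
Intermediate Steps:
$\frac{33228 - 14457}{-32000 + 42010} = \frac{18771}{10010}$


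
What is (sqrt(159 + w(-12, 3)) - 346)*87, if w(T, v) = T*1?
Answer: -30102 + 609*sqrt(3) ≈ -29047.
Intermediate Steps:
w(T, v) = T
(sqrt(159 + w(-12, 3)) - 346)*87 = (sqrt(159 - 12) - 346)*87 = (sqrt(147) - 346)*87 = (7*sqrt(3) - 346)*87 = (-346 + 7*sqrt(3))*87 = -30102 + 609*sqrt(3)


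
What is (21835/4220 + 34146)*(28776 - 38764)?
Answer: -71972506727/211 ≈ -3.4110e+8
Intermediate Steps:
(21835/4220 + 34146)*(28776 - 38764) = (21835*(1/4220) + 34146)*(-9988) = (4367/844 + 34146)*(-9988) = (28823591/844)*(-9988) = -71972506727/211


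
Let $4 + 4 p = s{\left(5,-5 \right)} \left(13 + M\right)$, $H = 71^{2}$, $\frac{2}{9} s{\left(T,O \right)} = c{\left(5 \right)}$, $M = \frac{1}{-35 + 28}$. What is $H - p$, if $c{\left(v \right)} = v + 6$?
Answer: $\frac{136721}{28} \approx 4882.9$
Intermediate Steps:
$M = - \frac{1}{7}$ ($M = \frac{1}{-7} = - \frac{1}{7} \approx -0.14286$)
$c{\left(v \right)} = 6 + v$
$s{\left(T,O \right)} = \frac{99}{2}$ ($s{\left(T,O \right)} = \frac{9 \left(6 + 5\right)}{2} = \frac{9}{2} \cdot 11 = \frac{99}{2}$)
$H = 5041$
$p = \frac{4427}{28}$ ($p = -1 + \frac{\frac{99}{2} \left(13 - \frac{1}{7}\right)}{4} = -1 + \frac{\frac{99}{2} \cdot \frac{90}{7}}{4} = -1 + \frac{1}{4} \cdot \frac{4455}{7} = -1 + \frac{4455}{28} = \frac{4427}{28} \approx 158.11$)
$H - p = 5041 - \frac{4427}{28} = \frac{136721}{28}$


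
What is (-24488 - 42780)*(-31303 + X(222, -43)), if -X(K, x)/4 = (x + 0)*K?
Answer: -462871108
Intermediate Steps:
X(K, x) = -4*K*x (X(K, x) = -4*(x + 0)*K = -4*x*K = -4*K*x)
(-24488 - 42780)*(-31303 + X(222, -43)) = (-24488 - 42780)*(-31303 - 4*222*(-43)) = -67268*(-31303 + 38184) = -67268*6881 = -462871108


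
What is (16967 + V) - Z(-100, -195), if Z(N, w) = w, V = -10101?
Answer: 7061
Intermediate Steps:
(16967 + V) - Z(-100, -195) = (16967 - 10101) - 1*(-195) = 6866 + 195 = 7061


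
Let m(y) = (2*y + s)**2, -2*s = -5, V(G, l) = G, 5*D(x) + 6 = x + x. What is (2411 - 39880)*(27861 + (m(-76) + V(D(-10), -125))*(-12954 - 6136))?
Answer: 31963990335603/2 ≈ 1.5982e+13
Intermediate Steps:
D(x) = -6/5 + 2*x/5 (D(x) = -6/5 + (x + x)/5 = -6/5 + (2*x)/5 = -6/5 + 2*x/5)
s = 5/2 (s = -1/2*(-5) = 5/2 ≈ 2.5000)
m(y) = (5/2 + 2*y)**2 (m(y) = (2*y + 5/2)**2 = (5/2 + 2*y)**2)
(2411 - 39880)*(27861 + (m(-76) + V(D(-10), -125))*(-12954 - 6136)) = (2411 - 39880)*(27861 + ((5 + 4*(-76))**2/4 + (-6/5 + (2/5)*(-10)))*(-12954 - 6136)) = -37469*(27861 + ((5 - 304)**2/4 + (-6/5 - 4))*(-19090)) = -37469*(27861 + ((1/4)*(-299)**2 - 26/5)*(-19090)) = -37469*(27861 + ((1/4)*89401 - 26/5)*(-19090)) = -37469*(27861 + (89401/4 - 26/5)*(-19090)) = -37469*(27861 + (446901/20)*(-19090)) = -37469*(27861 - 853134009/2) = -37469*(-853078287/2) = 31963990335603/2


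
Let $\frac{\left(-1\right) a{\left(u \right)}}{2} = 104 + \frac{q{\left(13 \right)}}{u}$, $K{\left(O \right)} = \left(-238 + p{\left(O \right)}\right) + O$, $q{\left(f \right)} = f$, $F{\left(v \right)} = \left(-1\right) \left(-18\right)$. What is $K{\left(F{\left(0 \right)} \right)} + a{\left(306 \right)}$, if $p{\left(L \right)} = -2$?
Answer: $- \frac{65803}{153} \approx -430.08$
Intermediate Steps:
$F{\left(v \right)} = 18$
$K{\left(O \right)} = -240 + O$ ($K{\left(O \right)} = \left(-238 - 2\right) + O = -240 + O$)
$a{\left(u \right)} = -208 - \frac{26}{u}$ ($a{\left(u \right)} = - 2 \left(104 + \frac{13}{u}\right) = -208 - \frac{26}{u}$)
$K{\left(F{\left(0 \right)} \right)} + a{\left(306 \right)} = \left(-240 + 18\right) - \left(208 + \frac{26}{306}\right) = -222 - \frac{31837}{153} = - \frac{65803}{153}$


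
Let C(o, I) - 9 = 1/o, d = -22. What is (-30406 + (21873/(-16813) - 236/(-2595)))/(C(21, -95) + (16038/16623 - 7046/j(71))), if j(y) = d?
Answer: -8203306406152781/89104864254995 ≈ -92.063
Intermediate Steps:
j(y) = -22
C(o, I) = 9 + 1/o
(-30406 + (21873/(-16813) - 236/(-2595)))/(C(21, -95) + (16038/16623 - 7046/j(71))) = (-30406 + (21873/(-16813) - 236/(-2595)))/((9 + 1/21) + (16038/16623 - 7046/(-22))) = (-30406 + (21873*(-1/16813) - 236*(-1/2595)))/((9 + 1/21) + (16038*(1/16623) - 7046*(-1/22))) = (-30406 + (-951/731 + 236/2595))/(190/21 + (1782/1847 + 3523/11)) = (-30406 - 2295329/1896945)/(190/21 + 6526583/20317) = -57680804999/(1896945*140918473/426657) = -57680804999/1896945*426657/140918473 = -8203306406152781/89104864254995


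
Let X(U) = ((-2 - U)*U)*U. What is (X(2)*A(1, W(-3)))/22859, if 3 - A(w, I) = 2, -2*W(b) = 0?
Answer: -16/22859 ≈ -0.00069994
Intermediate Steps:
W(b) = 0 (W(b) = -½*0 = 0)
A(w, I) = 1 (A(w, I) = 3 - 1*2 = 3 - 2 = 1)
X(U) = U²*(-2 - U) (X(U) = (U*(-2 - U))*U = U²*(-2 - U))
(X(2)*A(1, W(-3)))/22859 = ((2²*(-2 - 1*2))*1)/22859 = ((4*(-2 - 2))*1)*(1/22859) = ((4*(-4))*1)*(1/22859) = -16*1*(1/22859) = -16*1/22859 = -16/22859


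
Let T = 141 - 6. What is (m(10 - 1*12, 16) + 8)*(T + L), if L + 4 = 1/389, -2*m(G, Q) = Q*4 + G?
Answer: -1172080/389 ≈ -3013.1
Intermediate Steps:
T = 135
m(G, Q) = -2*Q - G/2 (m(G, Q) = -(Q*4 + G)/2 = -(4*Q + G)/2 = -(G + 4*Q)/2 = -2*Q - G/2)
L = -1555/389 (L = -4 + 1/389 = -1555/389 ≈ -3.9974)
(m(10 - 1*12, 16) + 8)*(T + L) = ((-2*16 - (10 - 1*12)/2) + 8)*(135 - 1555/389) = ((-32 - (10 - 12)/2) + 8)*(50960/389) = ((-32 - ½*(-2)) + 8)*(50960/389) = ((-32 + 1) + 8)*(50960/389) = (-31 + 8)*(50960/389) = -23*50960/389 = -1172080/389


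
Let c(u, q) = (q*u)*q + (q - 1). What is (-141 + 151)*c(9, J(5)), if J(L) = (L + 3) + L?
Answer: 15330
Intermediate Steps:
J(L) = 3 + 2*L (J(L) = (3 + L) + L = 3 + 2*L)
c(u, q) = -1 + q + u*q² (c(u, q) = u*q² + (-1 + q) = -1 + q + u*q²)
(-141 + 151)*c(9, J(5)) = (-141 + 151)*(-1 + (3 + 2*5) + 9*(3 + 2*5)²) = 10*(-1 + (3 + 10) + 9*(3 + 10)²) = 10*(-1 + 13 + 9*13²) = 10*(-1 + 13 + 9*169) = 10*(-1 + 13 + 1521) = 10*1533 = 15330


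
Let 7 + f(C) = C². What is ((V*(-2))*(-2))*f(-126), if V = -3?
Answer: -190428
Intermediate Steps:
f(C) = -7 + C²
((V*(-2))*(-2))*f(-126) = (-3*(-2)*(-2))*(-7 + (-126)²) = (6*(-2))*(-7 + 15876) = -12*15869 = -190428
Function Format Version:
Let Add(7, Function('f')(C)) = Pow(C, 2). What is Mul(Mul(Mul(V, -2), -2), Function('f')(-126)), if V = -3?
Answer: -190428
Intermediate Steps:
Function('f')(C) = Add(-7, Pow(C, 2))
Mul(Mul(Mul(V, -2), -2), Function('f')(-126)) = Mul(Mul(Mul(-3, -2), -2), Add(-7, Pow(-126, 2))) = Mul(Mul(6, -2), Add(-7, 15876)) = Mul(-12, 15869) = -190428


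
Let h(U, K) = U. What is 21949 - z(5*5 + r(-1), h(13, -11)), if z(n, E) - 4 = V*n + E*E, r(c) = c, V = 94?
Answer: 19520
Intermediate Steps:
z(n, E) = 4 + E² + 94*n (z(n, E) = 4 + (94*n + E*E) = 4 + (94*n + E²) = 4 + (E² + 94*n) = 4 + E² + 94*n)
21949 - z(5*5 + r(-1), h(13, -11)) = 21949 - (4 + 13² + 94*(5*5 - 1)) = 21949 - (4 + 169 + 94*(25 - 1)) = 21949 - (4 + 169 + 94*24) = 21949 - (4 + 169 + 2256) = 21949 - 1*2429 = 21949 - 2429 = 19520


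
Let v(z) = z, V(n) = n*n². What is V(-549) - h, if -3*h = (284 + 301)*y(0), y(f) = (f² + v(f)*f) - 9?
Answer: -165470904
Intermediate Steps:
V(n) = n³
y(f) = -9 + 2*f² (y(f) = (f² + f*f) - 9 = (f² + f²) - 9 = 2*f² - 9 = -9 + 2*f²)
h = 1755 (h = -(284 + 301)*(-9 + 2*0²)/3 = -195*(-9 + 2*0) = -195*(-9 + 0) = -195*(-9) = -⅓*(-5265) = 1755)
V(-549) - h = (-549)³ - 1*1755 = -165469149 - 1755 = -165470904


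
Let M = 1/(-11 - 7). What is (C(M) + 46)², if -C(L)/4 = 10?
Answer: 36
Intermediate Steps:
M = -1/18 (M = 1/(-18) = -1/18 ≈ -0.055556)
C(L) = -40 (C(L) = -4*10 = -40)
(C(M) + 46)² = (-40 + 46)² = 6² = 36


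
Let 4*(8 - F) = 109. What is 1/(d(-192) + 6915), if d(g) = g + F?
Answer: 4/26815 ≈ 0.00014917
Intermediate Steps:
F = -77/4 (F = 8 - ¼*109 = 8 - 109/4 = -77/4 ≈ -19.250)
d(g) = -77/4 + g (d(g) = g - 77/4 = -77/4 + g)
1/(d(-192) + 6915) = 1/((-77/4 - 192) + 6915) = 1/(-845/4 + 6915) = 1/(26815/4) = 4/26815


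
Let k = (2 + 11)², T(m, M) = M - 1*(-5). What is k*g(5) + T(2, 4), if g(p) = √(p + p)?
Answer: 9 + 169*√10 ≈ 543.42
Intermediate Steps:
T(m, M) = 5 + M (T(m, M) = M + 5 = 5 + M)
g(p) = √2*√p (g(p) = √(2*p) = √2*√p)
k = 169 (k = 13² = 169)
k*g(5) + T(2, 4) = 169*(√2*√5) + (5 + 4) = 169*√10 + 9 = 9 + 169*√10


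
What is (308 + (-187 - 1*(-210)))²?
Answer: 109561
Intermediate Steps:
(308 + (-187 - 1*(-210)))² = (308 + (-187 + 210))² = (308 + 23)² = 331² = 109561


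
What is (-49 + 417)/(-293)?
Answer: -368/293 ≈ -1.2560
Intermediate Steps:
(-49 + 417)/(-293) = -1/293*368 = -368/293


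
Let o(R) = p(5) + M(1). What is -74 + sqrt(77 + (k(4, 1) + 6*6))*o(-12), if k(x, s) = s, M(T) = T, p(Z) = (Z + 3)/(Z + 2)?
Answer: -74 + 15*sqrt(114)/7 ≈ -51.121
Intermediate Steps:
p(Z) = (3 + Z)/(2 + Z)
o(R) = 15/7 (o(R) = (3 + 5)/(2 + 5) + 1 = 8/7 + 1 = 15/7)
-74 + sqrt(77 + (k(4, 1) + 6*6))*o(-12) = -74 + sqrt(77 + (1 + 6*6))*(15/7) = -74 + sqrt(77 + (1 + 36))*(15/7) = -74 + sqrt(77 + 37)*(15/7) = -74 + sqrt(114)*(15/7) = -74 + 15*sqrt(114)/7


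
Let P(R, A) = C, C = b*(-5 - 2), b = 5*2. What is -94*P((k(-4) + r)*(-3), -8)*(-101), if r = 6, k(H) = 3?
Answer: -664580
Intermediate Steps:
b = 10
C = -70 (C = 10*(-5 - 2) = 10*(-7) = -70)
P(R, A) = -70
-94*P((k(-4) + r)*(-3), -8)*(-101) = -94*(-70)*(-101) = 6580*(-101) = -664580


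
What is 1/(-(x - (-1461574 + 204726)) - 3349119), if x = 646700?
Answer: -1/5252667 ≈ -1.9038e-7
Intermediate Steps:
1/(-(x - (-1461574 + 204726)) - 3349119) = 1/(-(646700 - (-1461574 + 204726)) - 3349119) = 1/(-(646700 - 1*(-1256848)) - 3349119) = 1/(-(646700 + 1256848) - 3349119) = 1/(-1*1903548 - 3349119) = 1/(-1903548 - 3349119) = 1/(-5252667) = -1/5252667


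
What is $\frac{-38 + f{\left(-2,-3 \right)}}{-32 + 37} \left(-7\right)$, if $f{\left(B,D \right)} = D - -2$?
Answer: $\frac{273}{5} \approx 54.6$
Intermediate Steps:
$f{\left(B,D \right)} = 2 + D$ ($f{\left(B,D \right)} = D + 2 = 2 + D$)
$\frac{-38 + f{\left(-2,-3 \right)}}{-32 + 37} \left(-7\right) = \frac{-38 + \left(2 - 3\right)}{-32 + 37} \left(-7\right) = \frac{-38 - 1}{5} \left(-7\right) = \left(-39\right) \frac{1}{5} \left(-7\right) = \left(- \frac{39}{5}\right) \left(-7\right) = \frac{273}{5}$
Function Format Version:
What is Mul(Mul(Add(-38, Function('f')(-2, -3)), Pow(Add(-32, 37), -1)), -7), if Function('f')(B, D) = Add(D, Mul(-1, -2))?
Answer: Rational(273, 5) ≈ 54.600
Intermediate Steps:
Function('f')(B, D) = Add(2, D) (Function('f')(B, D) = Add(D, 2) = Add(2, D))
Mul(Mul(Add(-38, Function('f')(-2, -3)), Pow(Add(-32, 37), -1)), -7) = Mul(Mul(Add(-38, Add(2, -3)), Pow(Add(-32, 37), -1)), -7) = Mul(Mul(Add(-38, -1), Pow(5, -1)), -7) = Mul(Mul(-39, Rational(1, 5)), -7) = Mul(Rational(-39, 5), -7) = Rational(273, 5)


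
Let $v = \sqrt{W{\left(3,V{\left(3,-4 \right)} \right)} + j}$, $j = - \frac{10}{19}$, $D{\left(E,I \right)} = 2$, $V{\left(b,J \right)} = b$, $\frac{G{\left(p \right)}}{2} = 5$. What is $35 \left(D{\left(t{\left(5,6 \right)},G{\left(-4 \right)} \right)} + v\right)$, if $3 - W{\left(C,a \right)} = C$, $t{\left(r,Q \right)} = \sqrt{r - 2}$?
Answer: $70 + \frac{35 i \sqrt{190}}{19} \approx 70.0 + 25.392 i$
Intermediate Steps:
$t{\left(r,Q \right)} = \sqrt{-2 + r}$
$G{\left(p \right)} = 10$ ($G{\left(p \right)} = 2 \cdot 5 = 10$)
$W{\left(C,a \right)} = 3 - C$
$j = - \frac{10}{19}$ ($j = \left(-10\right) \frac{1}{19} = - \frac{10}{19} \approx -0.52632$)
$v = \frac{i \sqrt{190}}{19}$ ($v = \sqrt{\left(3 - 3\right) - \frac{10}{19}} = \sqrt{0 - \frac{10}{19}} = \sqrt{- \frac{10}{19}} = \frac{i \sqrt{190}}{19} \approx 0.72548 i$)
$35 \left(D{\left(t{\left(5,6 \right)},G{\left(-4 \right)} \right)} + v\right) = 35 \left(2 + \frac{i \sqrt{190}}{19}\right) = 70 + \frac{35 i \sqrt{190}}{19}$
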